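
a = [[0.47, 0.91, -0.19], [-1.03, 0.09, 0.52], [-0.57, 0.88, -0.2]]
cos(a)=[[1.29, -0.20, -0.21], [0.47, 1.23, -0.08], [0.55, 0.29, 0.69]]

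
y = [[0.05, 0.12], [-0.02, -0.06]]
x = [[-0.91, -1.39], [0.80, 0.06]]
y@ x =[[0.05, -0.06],[-0.03, 0.02]]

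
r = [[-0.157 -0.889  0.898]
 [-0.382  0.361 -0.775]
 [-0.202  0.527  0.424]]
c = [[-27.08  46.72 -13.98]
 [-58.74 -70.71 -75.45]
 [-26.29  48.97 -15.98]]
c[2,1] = 48.97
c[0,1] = 46.72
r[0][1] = -0.889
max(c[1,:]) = -58.74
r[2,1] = 0.527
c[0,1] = 46.72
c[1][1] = -70.71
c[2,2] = -15.98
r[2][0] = -0.202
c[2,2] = -15.98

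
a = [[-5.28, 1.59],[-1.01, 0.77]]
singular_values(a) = [5.64, 0.44]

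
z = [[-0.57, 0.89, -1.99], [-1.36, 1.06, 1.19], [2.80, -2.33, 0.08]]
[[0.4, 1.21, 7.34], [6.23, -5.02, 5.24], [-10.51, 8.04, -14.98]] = z@[[-3.58, 5.82, -2.48], [0.24, 3.52, 3.40], [0.93, -0.7, -1.46]]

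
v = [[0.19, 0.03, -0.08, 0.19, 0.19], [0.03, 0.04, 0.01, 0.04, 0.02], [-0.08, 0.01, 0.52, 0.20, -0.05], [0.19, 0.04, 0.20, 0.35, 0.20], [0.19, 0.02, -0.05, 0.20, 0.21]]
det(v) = -0.00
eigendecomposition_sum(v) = [[0.07, 0.02, 0.12, 0.15, 0.08], [0.02, 0.00, 0.03, 0.04, 0.02], [0.12, 0.03, 0.21, 0.26, 0.13], [0.15, 0.04, 0.26, 0.33, 0.17], [0.08, 0.02, 0.13, 0.17, 0.09]] + [[0.12, 0.01, -0.20, 0.04, 0.12], [0.01, 0.00, -0.02, 0.00, 0.01], [-0.20, -0.02, 0.31, -0.06, -0.19], [0.04, 0.00, -0.06, 0.01, 0.04], [0.12, 0.01, -0.19, 0.04, 0.11]] + [[0.0, 0.00, -0.0, 0.00, -0.00], [0.0, 0.03, -0.0, 0.00, -0.01], [-0.00, -0.00, 0.0, -0.00, 0.00], [0.0, 0.0, -0.0, 0.00, -0.00], [-0.0, -0.01, 0.00, -0.00, 0.0]] + [[-0.0, 0.0, -0.00, 0.00, 0.0], [0.00, -0.0, 0.0, -0.0, -0.0], [-0.0, 0.0, -0.0, 0.0, 0.0], [0.0, -0.00, 0.00, -0.00, -0.00], [0.0, -0.00, 0.00, -0.00, -0.0]] + [[0.00, -0.00, -0.0, 0.00, -0.00], [-0.00, 0.0, 0.00, -0.0, 0.00], [-0.0, 0.00, 0.0, -0.00, 0.0], [0.00, -0.0, -0.0, 0.0, -0.01], [-0.0, 0.0, 0.0, -0.01, 0.01]]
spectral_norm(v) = 0.70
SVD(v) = [[-0.31, -0.47, -0.11, -0.19, -0.80], [-0.08, -0.04, -0.93, 0.35, 0.09], [-0.54, 0.75, 0.07, 0.23, -0.29], [-0.69, -0.15, -0.08, -0.51, 0.49], [-0.35, -0.45, 0.34, 0.73, 0.18]] @ diag([0.6979778725209953, 0.5603735410985676, 0.0388084323827375, 0.014161352939197501, 0.001321198941498029]) @ [[-0.31, -0.08, -0.54, -0.69, -0.35], [-0.47, -0.04, 0.75, -0.15, -0.45], [-0.11, -0.93, 0.07, -0.08, 0.34], [-0.19, 0.35, 0.23, -0.51, 0.73], [0.80, -0.09, 0.29, -0.49, -0.18]]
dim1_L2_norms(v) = [0.34, 0.07, 0.57, 0.49, 0.35]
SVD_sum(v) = [[0.07, 0.02, 0.12, 0.15, 0.08], [0.02, 0.00, 0.03, 0.04, 0.02], [0.12, 0.03, 0.21, 0.26, 0.13], [0.15, 0.04, 0.26, 0.33, 0.17], [0.08, 0.02, 0.13, 0.17, 0.09]] + [[0.12, 0.01, -0.20, 0.04, 0.12], [0.01, 0.00, -0.02, 0.00, 0.01], [-0.2, -0.02, 0.31, -0.06, -0.19], [0.04, 0.00, -0.06, 0.01, 0.04], [0.12, 0.01, -0.19, 0.04, 0.11]] + [[0.00,0.0,-0.00,0.00,-0.00], [0.00,0.03,-0.00,0.0,-0.01], [-0.0,-0.00,0.0,-0.00,0.00], [0.0,0.0,-0.0,0.00,-0.00], [-0.00,-0.01,0.0,-0.00,0.0]] + [[0.0, -0.0, -0.00, 0.0, -0.00], [-0.0, 0.00, 0.00, -0.00, 0.0], [-0.00, 0.0, 0.0, -0.00, 0.0], [0.00, -0.0, -0.00, 0.00, -0.01], [-0.00, 0.0, 0.0, -0.01, 0.01]] + [[-0.0, 0.00, -0.0, 0.00, 0.0], [0.0, -0.00, 0.00, -0.00, -0.0], [-0.0, 0.00, -0.00, 0.00, 0.00], [0.00, -0.0, 0.0, -0.00, -0.00], [0.0, -0.0, 0.0, -0.00, -0.0]]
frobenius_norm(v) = 0.90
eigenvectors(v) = [[0.31, 0.47, 0.11, -0.8, 0.19], [0.08, 0.04, 0.93, 0.09, -0.35], [0.54, -0.75, -0.07, -0.29, -0.23], [0.69, 0.15, 0.08, 0.49, 0.51], [0.35, 0.45, -0.34, 0.18, -0.73]]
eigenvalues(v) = [0.7, 0.56, 0.04, -0.0, 0.01]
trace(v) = 1.31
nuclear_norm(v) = 1.31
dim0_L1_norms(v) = [0.68, 0.14, 0.86, 0.98, 0.67]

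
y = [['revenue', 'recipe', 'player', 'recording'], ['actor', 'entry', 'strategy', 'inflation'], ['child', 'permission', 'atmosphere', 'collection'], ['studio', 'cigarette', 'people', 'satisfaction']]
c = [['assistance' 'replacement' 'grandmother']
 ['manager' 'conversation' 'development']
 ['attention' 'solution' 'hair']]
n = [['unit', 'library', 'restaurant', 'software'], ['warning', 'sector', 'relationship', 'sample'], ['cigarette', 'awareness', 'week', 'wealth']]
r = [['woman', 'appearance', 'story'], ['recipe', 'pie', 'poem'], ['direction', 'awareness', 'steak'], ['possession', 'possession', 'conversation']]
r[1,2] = 'poem'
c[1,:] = ['manager', 'conversation', 'development']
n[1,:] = ['warning', 'sector', 'relationship', 'sample']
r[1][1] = 'pie'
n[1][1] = 'sector'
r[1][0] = 'recipe'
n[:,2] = ['restaurant', 'relationship', 'week']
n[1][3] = 'sample'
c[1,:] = ['manager', 'conversation', 'development']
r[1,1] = 'pie'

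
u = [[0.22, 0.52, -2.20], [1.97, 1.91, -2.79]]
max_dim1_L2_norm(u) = 3.91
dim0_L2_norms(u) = [1.98, 1.98, 3.55]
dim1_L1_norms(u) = [2.94, 6.67]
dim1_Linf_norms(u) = [2.2, 2.79]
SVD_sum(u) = [[0.87, 0.91, -1.65],[1.63, 1.7, -3.09]] + [[-0.65, -0.39, -0.55], [0.34, 0.21, 0.3]]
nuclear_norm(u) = 5.46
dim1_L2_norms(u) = [2.27, 3.91]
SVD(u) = [[-0.47, -0.88], [-0.88, 0.47]] @ diag([4.398456308287615, 1.060887413482168]) @ [[-0.42, -0.44, 0.80], [0.69, 0.41, 0.59]]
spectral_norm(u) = 4.40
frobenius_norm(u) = 4.52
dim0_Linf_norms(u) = [1.97, 1.91, 2.79]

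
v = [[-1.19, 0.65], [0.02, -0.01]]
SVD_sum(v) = [[-1.19, 0.65], [0.02, -0.01]] + [[0.0,0.0], [0.0,0.00]]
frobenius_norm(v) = 1.36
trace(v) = -1.20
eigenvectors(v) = [[-1.00, -0.48], [0.02, -0.88]]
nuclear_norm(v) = 1.36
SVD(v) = [[-1.00, 0.02], [0.02, 1.00]] @ diag([1.3561339690713654, 0.0008111293021833549]) @ [[0.88,  -0.48],[0.48,  0.88]]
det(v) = -0.00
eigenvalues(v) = [-1.2, 0.0]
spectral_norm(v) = 1.36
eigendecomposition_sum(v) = [[-1.19,0.65], [0.02,-0.01]] + [[0.0, 0.00], [0.0, 0.00]]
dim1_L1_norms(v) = [1.84, 0.03]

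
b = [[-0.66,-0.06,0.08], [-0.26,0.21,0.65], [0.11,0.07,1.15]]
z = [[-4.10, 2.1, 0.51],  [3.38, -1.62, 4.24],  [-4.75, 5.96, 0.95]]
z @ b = [[2.22, 0.72, 1.62], [-1.34, -0.25, 4.09], [1.69, 1.6, 4.59]]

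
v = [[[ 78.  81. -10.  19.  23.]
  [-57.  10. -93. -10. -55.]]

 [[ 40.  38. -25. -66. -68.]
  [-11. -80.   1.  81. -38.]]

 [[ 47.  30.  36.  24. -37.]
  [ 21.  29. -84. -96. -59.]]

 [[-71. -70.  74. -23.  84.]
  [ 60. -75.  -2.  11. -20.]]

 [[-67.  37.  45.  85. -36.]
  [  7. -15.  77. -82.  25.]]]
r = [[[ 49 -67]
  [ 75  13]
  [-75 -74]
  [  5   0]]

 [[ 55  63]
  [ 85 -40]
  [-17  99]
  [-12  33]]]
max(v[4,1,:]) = 77.0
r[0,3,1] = 0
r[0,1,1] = 13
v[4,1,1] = -15.0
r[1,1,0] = 85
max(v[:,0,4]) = 84.0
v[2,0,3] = 24.0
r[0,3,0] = 5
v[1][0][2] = -25.0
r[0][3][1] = 0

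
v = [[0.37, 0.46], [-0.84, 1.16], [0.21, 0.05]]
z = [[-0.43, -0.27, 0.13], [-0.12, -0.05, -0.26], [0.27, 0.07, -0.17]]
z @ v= [[0.1, -0.5], [-0.06, -0.13], [0.01, 0.2]]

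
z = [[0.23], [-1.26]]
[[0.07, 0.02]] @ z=[[-0.01]]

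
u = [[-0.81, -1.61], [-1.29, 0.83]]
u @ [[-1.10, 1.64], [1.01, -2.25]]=[[-0.74,2.29], [2.26,-3.98]]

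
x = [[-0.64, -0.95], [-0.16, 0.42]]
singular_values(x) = [1.18, 0.36]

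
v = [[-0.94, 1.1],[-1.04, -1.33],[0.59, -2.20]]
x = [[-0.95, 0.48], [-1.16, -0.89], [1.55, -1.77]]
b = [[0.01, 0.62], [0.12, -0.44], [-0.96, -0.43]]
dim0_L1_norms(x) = [3.66, 3.14]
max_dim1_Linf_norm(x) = 1.77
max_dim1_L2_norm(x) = 2.35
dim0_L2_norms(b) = [0.97, 0.87]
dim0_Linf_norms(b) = [0.96, 0.62]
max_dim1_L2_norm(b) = 1.05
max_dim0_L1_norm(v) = 4.63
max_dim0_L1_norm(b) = 1.49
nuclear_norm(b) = 1.80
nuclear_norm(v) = 4.29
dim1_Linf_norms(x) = [0.95, 1.16, 1.77]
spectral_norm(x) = 2.57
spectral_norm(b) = 1.11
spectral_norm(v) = 2.82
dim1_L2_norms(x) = [1.06, 1.46, 2.35]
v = b + x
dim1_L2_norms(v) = [1.45, 1.69, 2.28]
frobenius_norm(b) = 1.30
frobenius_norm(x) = 2.97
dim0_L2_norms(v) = [1.52, 2.8]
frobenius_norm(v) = 3.18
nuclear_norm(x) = 4.06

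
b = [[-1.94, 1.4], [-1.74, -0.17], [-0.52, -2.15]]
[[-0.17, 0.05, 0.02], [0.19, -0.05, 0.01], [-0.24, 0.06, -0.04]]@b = [[0.23,-0.29], [-0.29,0.25], [0.38,-0.26]]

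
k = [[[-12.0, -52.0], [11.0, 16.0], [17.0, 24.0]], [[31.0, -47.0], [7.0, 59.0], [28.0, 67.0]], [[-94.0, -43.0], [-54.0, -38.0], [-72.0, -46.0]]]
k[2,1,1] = -38.0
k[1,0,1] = -47.0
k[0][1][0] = 11.0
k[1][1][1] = 59.0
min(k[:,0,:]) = -94.0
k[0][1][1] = 16.0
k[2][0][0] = -94.0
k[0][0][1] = -52.0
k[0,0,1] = -52.0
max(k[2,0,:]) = -43.0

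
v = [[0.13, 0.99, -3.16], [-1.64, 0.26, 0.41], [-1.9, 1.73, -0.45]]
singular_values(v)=[3.53, 2.81, 0.58]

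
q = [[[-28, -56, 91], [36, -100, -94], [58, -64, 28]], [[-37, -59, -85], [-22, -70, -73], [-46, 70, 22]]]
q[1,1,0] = -22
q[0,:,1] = [-56, -100, -64]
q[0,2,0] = 58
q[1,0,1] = -59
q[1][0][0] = -37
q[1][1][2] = -73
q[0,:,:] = [[-28, -56, 91], [36, -100, -94], [58, -64, 28]]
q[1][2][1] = 70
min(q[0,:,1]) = -100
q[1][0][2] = -85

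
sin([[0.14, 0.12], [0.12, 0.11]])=[[0.14, 0.12], [0.12, 0.11]]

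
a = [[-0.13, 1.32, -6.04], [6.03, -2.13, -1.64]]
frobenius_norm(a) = 9.05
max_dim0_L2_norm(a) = 6.26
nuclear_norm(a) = 12.75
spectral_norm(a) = 6.91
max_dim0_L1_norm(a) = 7.68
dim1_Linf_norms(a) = [6.04, 6.03]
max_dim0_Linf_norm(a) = 6.04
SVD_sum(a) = [[2.74, -0.58, -2.6], [4.13, -0.87, -3.92]] + [[-2.87, 1.9, -3.44], [1.9, -1.26, 2.28]]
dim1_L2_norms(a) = [6.18, 6.6]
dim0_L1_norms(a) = [6.16, 3.45, 7.68]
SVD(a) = [[0.55, 0.83], [0.83, -0.55]] @ diag([6.911378397618187, 5.83619299243408]) @ [[0.72, -0.15, -0.68], [-0.59, 0.39, -0.71]]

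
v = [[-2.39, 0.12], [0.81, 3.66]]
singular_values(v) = [3.78, 2.34]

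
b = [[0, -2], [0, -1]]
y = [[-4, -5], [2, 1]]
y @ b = [[0, 13], [0, -5]]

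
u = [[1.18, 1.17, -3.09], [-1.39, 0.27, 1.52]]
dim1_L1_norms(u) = [5.44, 3.18]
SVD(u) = [[-0.88,  0.47], [0.47,  0.88]] @ diag([3.942005664969134, 1.0418211638046404]) @ [[-0.43, -0.23, 0.87],[-0.64, 0.76, -0.12]]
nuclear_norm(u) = 4.98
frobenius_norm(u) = 4.08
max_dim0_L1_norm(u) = 4.61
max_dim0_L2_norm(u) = 3.44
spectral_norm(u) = 3.94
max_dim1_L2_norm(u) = 3.51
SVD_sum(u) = [[1.5, 0.80, -3.03],[-0.80, -0.43, 1.63]] + [[-0.32, 0.37, -0.06], [-0.59, 0.7, -0.11]]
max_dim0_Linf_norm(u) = 3.09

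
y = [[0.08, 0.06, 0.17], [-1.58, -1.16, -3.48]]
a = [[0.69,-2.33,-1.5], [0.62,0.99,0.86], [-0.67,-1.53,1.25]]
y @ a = [[-0.02,-0.39,0.14], [0.52,7.86,-2.98]]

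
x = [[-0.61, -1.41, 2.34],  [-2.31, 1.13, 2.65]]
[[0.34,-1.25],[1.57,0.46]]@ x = [[2.68,-1.89,-2.52], [-2.02,-1.69,4.89]]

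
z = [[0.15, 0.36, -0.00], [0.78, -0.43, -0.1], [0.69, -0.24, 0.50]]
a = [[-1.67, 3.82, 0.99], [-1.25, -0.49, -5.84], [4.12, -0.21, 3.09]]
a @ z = [[3.41, -2.48, 0.11], [-4.60, 1.16, -2.87], [2.59, 0.83, 1.57]]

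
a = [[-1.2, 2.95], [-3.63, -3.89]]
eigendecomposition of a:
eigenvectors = [[(-0.28-0.61j), -0.28+0.61j], [(0.74+0j), (0.74-0j)]]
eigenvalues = [(-2.54+2.98j), (-2.54-2.98j)]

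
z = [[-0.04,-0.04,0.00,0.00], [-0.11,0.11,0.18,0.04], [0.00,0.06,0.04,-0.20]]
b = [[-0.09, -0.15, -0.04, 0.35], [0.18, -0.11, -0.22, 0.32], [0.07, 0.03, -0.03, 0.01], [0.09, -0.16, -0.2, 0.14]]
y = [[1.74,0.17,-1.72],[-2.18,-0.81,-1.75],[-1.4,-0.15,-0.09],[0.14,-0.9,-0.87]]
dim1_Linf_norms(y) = [1.74, 2.18, 1.4, 0.9]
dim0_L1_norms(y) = [5.46, 2.03, 4.43]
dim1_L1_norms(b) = [0.63, 0.83, 0.14, 0.59]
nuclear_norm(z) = 0.51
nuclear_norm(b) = 0.98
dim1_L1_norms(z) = [0.08, 0.44, 0.3]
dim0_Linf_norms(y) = [2.18, 0.9, 1.75]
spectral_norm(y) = 3.27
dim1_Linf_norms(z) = [0.04, 0.18, 0.2]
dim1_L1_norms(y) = [3.63, 4.74, 1.64, 1.91]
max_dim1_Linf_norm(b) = 0.35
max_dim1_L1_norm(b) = 0.83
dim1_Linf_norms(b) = [0.35, 0.32, 0.07, 0.2]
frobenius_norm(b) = 0.67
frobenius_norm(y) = 4.25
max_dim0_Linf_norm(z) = 0.2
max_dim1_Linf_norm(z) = 0.2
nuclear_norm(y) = 6.61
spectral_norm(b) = 0.61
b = y @ z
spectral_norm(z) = 0.25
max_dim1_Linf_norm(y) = 2.18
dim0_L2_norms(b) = [0.23, 0.25, 0.3, 0.49]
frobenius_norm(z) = 0.33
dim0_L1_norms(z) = [0.15, 0.21, 0.22, 0.24]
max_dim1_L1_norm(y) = 4.74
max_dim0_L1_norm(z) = 0.24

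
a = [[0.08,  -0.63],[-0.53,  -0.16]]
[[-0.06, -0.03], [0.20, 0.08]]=a @ [[-0.39, -0.16],[0.05, 0.02]]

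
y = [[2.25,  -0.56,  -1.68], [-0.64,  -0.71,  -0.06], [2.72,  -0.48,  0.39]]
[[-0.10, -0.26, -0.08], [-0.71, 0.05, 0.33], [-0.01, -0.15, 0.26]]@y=[[-0.28,  0.28,  0.15],[-0.73,  0.2,  1.32],[0.78,  -0.01,  0.13]]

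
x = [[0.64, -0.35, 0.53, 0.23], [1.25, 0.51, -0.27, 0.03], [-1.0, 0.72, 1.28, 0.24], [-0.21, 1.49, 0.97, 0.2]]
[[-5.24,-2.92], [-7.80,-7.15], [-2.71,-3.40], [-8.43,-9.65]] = x@[[-5.33, -4.62], [-3.54, -4.84], [-3.15, -3.86], [-6.09, 1.68]]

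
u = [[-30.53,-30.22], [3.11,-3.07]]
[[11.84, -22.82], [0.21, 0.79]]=u @ [[-0.16, 0.50], [-0.23, 0.25]]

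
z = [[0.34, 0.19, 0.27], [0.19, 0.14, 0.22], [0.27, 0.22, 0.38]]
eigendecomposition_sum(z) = [[0.29, 0.2, 0.31], [0.20, 0.14, 0.22], [0.31, 0.22, 0.34]] + [[0.05, -0.01, -0.04], [-0.01, 0.0, 0.01], [-0.04, 0.01, 0.04]] + [[0.0, -0.00, 0.0], [-0.00, 0.00, -0.00], [0.00, -0.00, 0.0]]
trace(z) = 0.86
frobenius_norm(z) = 0.77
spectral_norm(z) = 0.77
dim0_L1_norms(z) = [0.8, 0.55, 0.87]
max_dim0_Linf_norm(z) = 0.38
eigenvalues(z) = [0.77, 0.09, 0.0]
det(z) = 0.00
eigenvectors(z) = [[0.61, 0.76, 0.2],[0.42, -0.1, -0.9],[0.67, -0.64, 0.38]]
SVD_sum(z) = [[0.29, 0.20, 0.31],[0.20, 0.14, 0.22],[0.31, 0.22, 0.34]] + [[0.05, -0.01, -0.04], [-0.01, 0.00, 0.01], [-0.04, 0.01, 0.04]] + [[0.0, -0.0, 0.00], [-0.00, 0.00, -0.0], [0.00, -0.00, 0.00]]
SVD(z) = [[-0.61, 0.76, 0.2],[-0.42, -0.10, -0.9],[-0.67, -0.64, 0.38]] @ diag([0.7656571151428098, 0.09029273687578185, 0.0040501479814086]) @ [[-0.61, -0.42, -0.67], [0.76, -0.1, -0.64], [0.2, -0.9, 0.38]]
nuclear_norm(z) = 0.86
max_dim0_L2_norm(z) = 0.52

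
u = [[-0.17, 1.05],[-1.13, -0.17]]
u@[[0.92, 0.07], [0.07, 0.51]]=[[-0.08,0.52], [-1.05,-0.17]]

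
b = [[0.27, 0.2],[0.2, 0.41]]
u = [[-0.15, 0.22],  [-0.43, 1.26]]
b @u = [[-0.13, 0.31], [-0.21, 0.56]]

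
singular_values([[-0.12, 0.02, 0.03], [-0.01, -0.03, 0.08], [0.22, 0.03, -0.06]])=[0.26, 0.08, 0.03]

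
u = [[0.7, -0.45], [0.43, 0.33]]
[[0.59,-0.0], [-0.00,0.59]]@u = [[0.41, -0.27], [0.25, 0.19]]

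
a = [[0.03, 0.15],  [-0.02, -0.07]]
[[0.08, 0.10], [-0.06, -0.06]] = a @ [[3.38, 1.29], [-0.12, 0.43]]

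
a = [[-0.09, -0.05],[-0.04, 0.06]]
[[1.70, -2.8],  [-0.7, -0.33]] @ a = [[-0.04, -0.25], [0.08, 0.02]]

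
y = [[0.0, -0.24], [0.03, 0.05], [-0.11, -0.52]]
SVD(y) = [[-0.4, 0.85], [0.09, 0.41], [-0.91, -0.33]] @ diag([0.5839563275972277, 0.049950049641210754]) @ [[0.18, 0.98], [0.98, -0.18]]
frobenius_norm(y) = 0.59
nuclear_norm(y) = 0.63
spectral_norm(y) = 0.58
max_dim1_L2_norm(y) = 0.53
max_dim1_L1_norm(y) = 0.63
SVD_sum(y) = [[-0.04, -0.23], [0.01, 0.05], [-0.09, -0.52]] + [[0.04, -0.01], [0.02, -0.00], [-0.02, 0.0]]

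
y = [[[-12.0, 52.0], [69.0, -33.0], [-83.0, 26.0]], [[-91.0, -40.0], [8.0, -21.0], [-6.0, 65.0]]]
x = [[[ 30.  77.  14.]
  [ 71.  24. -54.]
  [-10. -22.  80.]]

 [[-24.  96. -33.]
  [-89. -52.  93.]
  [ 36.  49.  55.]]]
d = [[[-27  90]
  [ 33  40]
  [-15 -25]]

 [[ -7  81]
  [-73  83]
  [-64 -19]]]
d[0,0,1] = 90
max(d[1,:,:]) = 83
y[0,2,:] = [-83.0, 26.0]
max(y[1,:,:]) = 65.0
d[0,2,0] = -15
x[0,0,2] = 14.0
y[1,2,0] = -6.0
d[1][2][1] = -19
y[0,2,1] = 26.0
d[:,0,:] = [[-27, 90], [-7, 81]]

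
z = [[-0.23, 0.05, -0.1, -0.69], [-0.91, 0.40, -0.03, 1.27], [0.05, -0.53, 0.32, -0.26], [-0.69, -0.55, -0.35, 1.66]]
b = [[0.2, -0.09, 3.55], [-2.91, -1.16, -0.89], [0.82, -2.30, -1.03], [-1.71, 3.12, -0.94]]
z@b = [[0.91,  -1.96,  -0.11],[-3.54,  3.65,  -4.75],[2.26,  -0.94,  0.56],[-1.66,  6.68,  -3.16]]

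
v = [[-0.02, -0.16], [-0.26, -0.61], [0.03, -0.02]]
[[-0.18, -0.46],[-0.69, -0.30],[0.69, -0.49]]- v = [[-0.16, -0.30], [-0.43, 0.31], [0.66, -0.47]]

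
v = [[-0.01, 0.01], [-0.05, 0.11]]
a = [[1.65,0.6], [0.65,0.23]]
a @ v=[[-0.05, 0.08], [-0.02, 0.03]]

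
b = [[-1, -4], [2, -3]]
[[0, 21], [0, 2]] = b @ [[0, -5], [0, -4]]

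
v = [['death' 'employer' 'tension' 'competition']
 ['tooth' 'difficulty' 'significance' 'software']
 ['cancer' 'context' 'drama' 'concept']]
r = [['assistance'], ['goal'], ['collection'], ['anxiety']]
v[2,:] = ['cancer', 'context', 'drama', 'concept']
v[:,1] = ['employer', 'difficulty', 'context']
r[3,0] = 'anxiety'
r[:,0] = ['assistance', 'goal', 'collection', 'anxiety']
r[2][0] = 'collection'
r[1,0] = 'goal'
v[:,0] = ['death', 'tooth', 'cancer']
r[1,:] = ['goal']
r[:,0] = ['assistance', 'goal', 'collection', 'anxiety']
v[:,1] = ['employer', 'difficulty', 'context']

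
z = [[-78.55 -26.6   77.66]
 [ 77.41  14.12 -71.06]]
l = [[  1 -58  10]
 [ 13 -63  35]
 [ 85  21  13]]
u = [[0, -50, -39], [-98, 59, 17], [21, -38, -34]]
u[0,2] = -39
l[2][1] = 21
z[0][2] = 77.66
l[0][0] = 1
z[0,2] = 77.66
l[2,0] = 85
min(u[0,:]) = -50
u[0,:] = [0, -50, -39]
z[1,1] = 14.12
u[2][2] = -34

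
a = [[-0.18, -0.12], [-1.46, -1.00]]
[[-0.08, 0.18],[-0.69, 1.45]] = a@[[0.29, -0.54], [0.27, -0.66]]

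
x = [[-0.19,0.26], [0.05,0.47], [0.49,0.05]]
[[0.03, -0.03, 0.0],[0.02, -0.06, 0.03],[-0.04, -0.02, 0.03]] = x@[[-0.09, -0.02, 0.05], [0.06, -0.13, 0.05]]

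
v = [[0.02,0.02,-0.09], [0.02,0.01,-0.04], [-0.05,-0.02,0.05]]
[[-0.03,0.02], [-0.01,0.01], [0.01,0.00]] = v@[[0.26, -0.29], [0.07, -0.10], [0.45, -0.3]]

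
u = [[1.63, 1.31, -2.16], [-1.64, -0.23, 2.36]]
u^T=[[1.63, -1.64],[1.31, -0.23],[-2.16, 2.36]]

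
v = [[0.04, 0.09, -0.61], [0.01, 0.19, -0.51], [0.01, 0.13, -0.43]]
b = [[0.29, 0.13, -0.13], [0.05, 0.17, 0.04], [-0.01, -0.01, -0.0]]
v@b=[[0.02,0.03,-0.00], [0.02,0.04,0.01], [0.01,0.03,0.00]]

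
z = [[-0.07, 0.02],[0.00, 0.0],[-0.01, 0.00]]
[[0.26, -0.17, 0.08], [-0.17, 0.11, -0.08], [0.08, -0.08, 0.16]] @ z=[[-0.02,0.01], [0.01,-0.00], [-0.01,0.0]]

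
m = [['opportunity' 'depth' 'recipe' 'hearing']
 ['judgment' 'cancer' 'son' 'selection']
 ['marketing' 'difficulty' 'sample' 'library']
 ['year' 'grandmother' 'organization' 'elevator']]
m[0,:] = ['opportunity', 'depth', 'recipe', 'hearing']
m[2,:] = ['marketing', 'difficulty', 'sample', 'library']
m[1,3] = 'selection'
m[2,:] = ['marketing', 'difficulty', 'sample', 'library']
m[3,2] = 'organization'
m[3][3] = 'elevator'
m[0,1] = 'depth'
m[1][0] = 'judgment'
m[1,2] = 'son'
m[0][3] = 'hearing'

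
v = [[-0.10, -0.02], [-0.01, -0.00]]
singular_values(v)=[0.1, 0.0]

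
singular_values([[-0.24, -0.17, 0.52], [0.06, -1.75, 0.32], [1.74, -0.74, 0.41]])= [2.24, 1.41, 0.5]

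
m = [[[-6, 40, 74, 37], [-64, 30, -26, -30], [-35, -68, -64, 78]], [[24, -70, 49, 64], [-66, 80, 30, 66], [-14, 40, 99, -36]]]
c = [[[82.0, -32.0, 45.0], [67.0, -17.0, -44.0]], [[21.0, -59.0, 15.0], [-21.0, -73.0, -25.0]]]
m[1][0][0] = 24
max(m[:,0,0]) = 24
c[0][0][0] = 82.0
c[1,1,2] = -25.0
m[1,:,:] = [[24, -70, 49, 64], [-66, 80, 30, 66], [-14, 40, 99, -36]]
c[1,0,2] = 15.0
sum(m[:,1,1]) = 110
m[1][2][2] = 99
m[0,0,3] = 37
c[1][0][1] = -59.0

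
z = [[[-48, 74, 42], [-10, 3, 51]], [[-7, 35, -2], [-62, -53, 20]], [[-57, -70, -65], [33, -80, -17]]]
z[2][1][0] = 33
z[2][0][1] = -70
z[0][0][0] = -48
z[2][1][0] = 33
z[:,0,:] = [[-48, 74, 42], [-7, 35, -2], [-57, -70, -65]]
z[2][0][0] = -57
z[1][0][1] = 35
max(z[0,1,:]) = 51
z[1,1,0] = -62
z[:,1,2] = [51, 20, -17]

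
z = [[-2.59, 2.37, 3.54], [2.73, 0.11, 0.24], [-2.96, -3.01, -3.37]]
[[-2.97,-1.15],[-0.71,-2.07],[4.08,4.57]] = z @[[-0.18, -0.68],[-0.36, 0.28],[-0.73, -1.01]]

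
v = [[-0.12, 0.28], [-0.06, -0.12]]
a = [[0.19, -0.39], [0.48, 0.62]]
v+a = [[0.07, -0.11], [0.42, 0.5]]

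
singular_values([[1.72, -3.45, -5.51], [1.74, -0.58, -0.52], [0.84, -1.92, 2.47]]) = [6.88, 3.22, 1.26]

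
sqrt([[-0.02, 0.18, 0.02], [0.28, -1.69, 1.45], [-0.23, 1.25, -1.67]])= [[0.05+0.02j, (0.02-0.21j), 0.02-0.13j], [0.01-0.18j, 1.15j, 0.00-0.64j], [(-0+0.12j), -0.00-0.53j, -0.00+1.16j]]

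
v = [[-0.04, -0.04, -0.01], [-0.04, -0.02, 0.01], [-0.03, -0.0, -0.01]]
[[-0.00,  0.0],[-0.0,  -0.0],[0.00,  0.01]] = v @ [[-0.09,-0.11], [0.13,0.16], [-0.16,-0.2]]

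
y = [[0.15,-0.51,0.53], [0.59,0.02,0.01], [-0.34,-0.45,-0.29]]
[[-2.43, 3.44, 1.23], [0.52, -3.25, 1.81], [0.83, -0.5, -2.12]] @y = [[1.25, 0.75, -1.61], [-2.45, -1.14, -0.28], [0.55, 0.52, 1.05]]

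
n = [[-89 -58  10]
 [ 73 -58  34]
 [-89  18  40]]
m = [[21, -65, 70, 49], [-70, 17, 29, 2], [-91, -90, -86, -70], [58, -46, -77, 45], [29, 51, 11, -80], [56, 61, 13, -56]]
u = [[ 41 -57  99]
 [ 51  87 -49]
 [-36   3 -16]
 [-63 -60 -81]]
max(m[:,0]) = 58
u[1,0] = 51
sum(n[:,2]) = 84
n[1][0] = 73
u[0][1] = -57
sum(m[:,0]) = 3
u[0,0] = 41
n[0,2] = 10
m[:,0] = [21, -70, -91, 58, 29, 56]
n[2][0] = -89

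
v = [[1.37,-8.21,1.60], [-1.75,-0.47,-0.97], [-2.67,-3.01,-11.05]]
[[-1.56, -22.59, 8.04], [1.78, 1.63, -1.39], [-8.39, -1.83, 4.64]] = v @ [[-1.68, -1.52, 1.3], [0.13, 2.47, -0.86], [1.13, -0.14, -0.50]]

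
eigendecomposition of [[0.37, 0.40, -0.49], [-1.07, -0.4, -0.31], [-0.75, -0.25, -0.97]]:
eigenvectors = [[0.14+0.00j,(0.44+0.33j),0.44-0.33j], [(0.5+0j),-0.80+0.00j,-0.80-0.00j], [(0.86+0j),(-0.18-0.17j),(-0.18+0.17j)]]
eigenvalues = [(-1.24+0j), (0.12+0.38j), (0.12-0.38j)]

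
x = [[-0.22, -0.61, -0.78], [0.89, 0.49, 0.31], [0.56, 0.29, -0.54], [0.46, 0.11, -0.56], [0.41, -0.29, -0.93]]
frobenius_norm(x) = 2.12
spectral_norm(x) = 1.59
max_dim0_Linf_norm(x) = 0.93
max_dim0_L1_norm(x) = 3.12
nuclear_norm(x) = 3.23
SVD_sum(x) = [[0.24,  -0.20,  -0.74], [-0.04,  0.04,  0.13], [0.17,  -0.15,  -0.54], [0.18,  -0.16,  -0.58], [0.31,  -0.26,  -0.97]] + [[-0.50, -0.34, -0.07], [0.86, 0.58, 0.12], [0.46, 0.31, 0.06], [0.31, 0.21, 0.04], [0.06, 0.04, 0.01]] + [[0.04,-0.07,0.03], [0.08,-0.12,0.06], [-0.08,0.13,-0.06], [-0.03,0.06,-0.03], [0.04,-0.07,0.03]]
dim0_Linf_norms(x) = [0.89, 0.61, 0.93]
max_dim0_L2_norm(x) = 1.47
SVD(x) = [[0.51, 0.44, 0.34], [-0.09, -0.75, 0.59], [0.37, -0.41, -0.6], [0.39, -0.27, -0.27], [0.66, -0.05, 0.32]] @ diag([1.5862902541660273, 1.3837102889204536, 0.2644410442301917]) @ [[0.29,-0.25,-0.92], [-0.82,-0.56,-0.11], [0.48,-0.79,0.37]]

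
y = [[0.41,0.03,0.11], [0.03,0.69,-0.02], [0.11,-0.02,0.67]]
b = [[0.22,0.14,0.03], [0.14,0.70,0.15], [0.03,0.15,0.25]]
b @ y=[[0.1, 0.10, 0.04], [0.09, 0.48, 0.10], [0.04, 0.1, 0.17]]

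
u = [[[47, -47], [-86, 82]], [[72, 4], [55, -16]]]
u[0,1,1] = 82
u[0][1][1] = 82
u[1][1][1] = -16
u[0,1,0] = -86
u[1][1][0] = 55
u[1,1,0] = 55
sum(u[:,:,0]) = 88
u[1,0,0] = 72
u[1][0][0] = 72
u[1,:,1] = [4, -16]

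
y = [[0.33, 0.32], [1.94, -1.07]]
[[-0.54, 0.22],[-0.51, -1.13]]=y@[[-0.76,  -0.13],[-0.90,  0.82]]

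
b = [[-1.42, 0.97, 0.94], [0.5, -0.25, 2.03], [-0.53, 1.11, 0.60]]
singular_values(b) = [2.49, 1.91, 0.52]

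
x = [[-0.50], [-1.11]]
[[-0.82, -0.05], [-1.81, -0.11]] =x @ [[1.63, 0.1]]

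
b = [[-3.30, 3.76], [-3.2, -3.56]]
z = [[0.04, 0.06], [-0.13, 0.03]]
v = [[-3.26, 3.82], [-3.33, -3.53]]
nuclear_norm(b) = 9.77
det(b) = 23.78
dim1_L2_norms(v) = [5.02, 4.85]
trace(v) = -6.79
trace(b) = -6.86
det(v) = 24.23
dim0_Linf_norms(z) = [0.13, 0.06]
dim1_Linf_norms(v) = [3.82, 3.53]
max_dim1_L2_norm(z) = 0.13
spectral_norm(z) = 0.14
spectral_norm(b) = 5.19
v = z + b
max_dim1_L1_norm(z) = 0.16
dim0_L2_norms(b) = [4.6, 5.18]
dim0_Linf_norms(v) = [3.33, 3.82]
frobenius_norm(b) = 6.92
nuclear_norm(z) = 0.20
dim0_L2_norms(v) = [4.66, 5.2]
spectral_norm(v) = 5.21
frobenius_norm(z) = 0.15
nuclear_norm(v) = 9.86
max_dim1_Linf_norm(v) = 3.82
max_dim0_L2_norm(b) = 5.18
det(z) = 0.01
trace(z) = 0.07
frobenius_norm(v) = 6.98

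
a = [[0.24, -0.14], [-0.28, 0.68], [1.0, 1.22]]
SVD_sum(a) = [[0.01, 0.01], [0.23, 0.34], [0.87, 1.31]] + [[0.23, -0.15], [-0.51, 0.34], [0.13, -0.09]]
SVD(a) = [[-0.01, 0.40], [-0.25, -0.89], [-0.97, 0.23]] @ diag([1.622666960095847, 0.6880057678633975]) @ [[-0.55, -0.83], [0.83, -0.55]]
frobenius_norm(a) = 1.76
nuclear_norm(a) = 2.31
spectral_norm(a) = 1.62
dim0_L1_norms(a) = [1.52, 2.04]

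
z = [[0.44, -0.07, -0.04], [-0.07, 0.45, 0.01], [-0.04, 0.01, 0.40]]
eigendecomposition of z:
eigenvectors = [[-0.68, 0.68, -0.25], [0.68, 0.47, -0.57], [0.27, 0.56, 0.78]]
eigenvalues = [0.53, 0.36, 0.41]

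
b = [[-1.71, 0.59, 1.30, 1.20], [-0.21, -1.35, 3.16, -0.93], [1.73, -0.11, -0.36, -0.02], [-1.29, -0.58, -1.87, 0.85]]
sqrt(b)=[[0.01, 0.75, 0.24, 0.78], [-1.81, 1.12, 2.30, 0.50], [0.96, -0.51, 0.6, -0.29], [-0.77, -0.17, -0.74, 1.15]]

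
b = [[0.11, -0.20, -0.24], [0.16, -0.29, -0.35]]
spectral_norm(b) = 0.58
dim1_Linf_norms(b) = [0.24, 0.35]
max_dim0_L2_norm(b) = 0.42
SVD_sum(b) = [[0.11, -0.20, -0.24], [0.16, -0.29, -0.35]] + [[0.0, -0.00, 0.00], [-0.0, 0.0, -0.0]]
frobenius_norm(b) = 0.58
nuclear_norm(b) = 0.59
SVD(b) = [[-0.57,-0.82], [-0.82,0.57]] @ diag([0.5847217060529405, 0.0007255828957947365]) @ [[-0.33, 0.6, 0.73],[-0.03, 0.76, -0.65]]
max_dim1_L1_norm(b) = 0.8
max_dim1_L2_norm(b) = 0.48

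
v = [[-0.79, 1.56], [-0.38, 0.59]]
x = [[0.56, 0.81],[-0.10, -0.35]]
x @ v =[[-0.75, 1.35], [0.21, -0.36]]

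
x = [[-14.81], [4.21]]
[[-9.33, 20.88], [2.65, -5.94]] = x @ [[0.63, -1.41]]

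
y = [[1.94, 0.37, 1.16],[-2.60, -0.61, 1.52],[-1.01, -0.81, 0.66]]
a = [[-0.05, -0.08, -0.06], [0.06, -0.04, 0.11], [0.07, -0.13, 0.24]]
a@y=[[0.17, 0.08, -0.22], [0.11, -0.04, 0.08], [0.23, -0.09, 0.04]]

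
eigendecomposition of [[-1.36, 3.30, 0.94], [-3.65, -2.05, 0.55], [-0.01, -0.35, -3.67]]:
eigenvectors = [[-0.06-0.68j, -0.06+0.68j, 0.02+0.00j], [0.73+0.00j, 0.73-0.00j, -0.29+0.00j], [-0.03+0.06j, -0.03-0.06j, 0.96+0.00j]]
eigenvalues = [(-1.76+3.45j), (-1.76-3.45j), (-3.56+0j)]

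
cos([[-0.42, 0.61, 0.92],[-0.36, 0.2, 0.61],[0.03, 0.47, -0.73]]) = [[1.01, -0.14, 0.31],  [-0.04, 0.95, 0.3],  [0.09, 0.1, 0.62]]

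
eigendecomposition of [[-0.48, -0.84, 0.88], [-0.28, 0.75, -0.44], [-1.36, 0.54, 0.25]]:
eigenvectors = [[(-0.1+0.44j), -0.10-0.44j, (-0.36+0j)], [(-0.28-0.27j), -0.28+0.27j, (-0.57+0j)], [-0.81+0.00j, (-0.81-0j), -0.74+0.00j]]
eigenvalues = [(0.26+0.92j), (0.26-0.92j), (-0+0j)]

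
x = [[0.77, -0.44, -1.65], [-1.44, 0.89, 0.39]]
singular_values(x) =[2.33, 1.05]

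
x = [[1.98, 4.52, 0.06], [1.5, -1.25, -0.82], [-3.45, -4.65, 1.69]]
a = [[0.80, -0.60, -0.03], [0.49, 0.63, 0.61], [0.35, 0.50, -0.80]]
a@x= [[0.79, 4.51, 0.49], [-0.19, -1.41, 0.54], [4.2, 4.68, -1.74]]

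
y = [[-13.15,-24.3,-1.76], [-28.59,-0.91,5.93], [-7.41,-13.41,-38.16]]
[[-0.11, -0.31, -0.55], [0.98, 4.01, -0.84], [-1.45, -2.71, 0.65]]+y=[[-13.26, -24.61, -2.31], [-27.61, 3.1, 5.09], [-8.86, -16.12, -37.51]]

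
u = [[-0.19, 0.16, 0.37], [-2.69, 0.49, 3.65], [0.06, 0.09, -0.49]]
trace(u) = -0.19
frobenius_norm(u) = 4.61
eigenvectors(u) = [[(-0.2+0.23j), -0.20-0.23j, 0.04+0.00j], [-0.94+0.00j, (-0.94-0j), (-0.94+0j)], [-0.09+0.07j, (-0.09-0.07j), (0.34+0j)]]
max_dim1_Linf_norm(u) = 3.65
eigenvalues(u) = [(0.27+0.4j), (0.27-0.4j), (-0.73+0j)]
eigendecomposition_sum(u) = [[(-0.11+0.37j), 0.08-0.05j, (0.23-0.19j)], [-1.07+0.51j, (0.28+0.08j), (0.89+0.14j)], [-0.07+0.13j, 0.03-0.01j, 0.10-0.05j]] + [[-0.11-0.37j, (0.08+0.05j), 0.23+0.19j], [(-1.07-0.51j), (0.28-0.08j), 0.89-0.14j], [-0.07-0.13j, (0.03+0.01j), (0.1+0.05j)]] + [[0.02+0.00j,0.00-0.00j,(-0.08-0j)], [-0.54-0.00j,-0.07+0.00j,(1.87+0j)], [(0.2+0j),0.02-0.00j,-0.69-0.00j]]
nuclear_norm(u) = 5.01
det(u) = -0.17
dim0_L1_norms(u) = [2.94, 0.74, 4.51]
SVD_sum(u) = [[-0.25, 0.05, 0.34], [-2.67, 0.49, 3.67], [0.25, -0.04, -0.34]] + [[-0.0, 0.00, -0.0], [-0.02, 0.01, -0.01], [-0.19, 0.13, -0.15]] + [[0.06, 0.11, 0.03], [-0.01, -0.01, -0.00], [0.00, 0.0, 0.00]]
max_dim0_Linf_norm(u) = 3.65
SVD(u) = [[-0.09, -0.00, 1.00], [-0.99, -0.09, -0.09], [0.09, -1.00, 0.01]] @ diag([4.599465504988587, 0.27663244075426674, 0.13225566582344275]) @ [[0.58, -0.11, -0.80], [0.67, -0.49, 0.56], [0.45, 0.87, 0.21]]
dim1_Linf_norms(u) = [0.37, 3.65, 0.49]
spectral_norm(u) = 4.60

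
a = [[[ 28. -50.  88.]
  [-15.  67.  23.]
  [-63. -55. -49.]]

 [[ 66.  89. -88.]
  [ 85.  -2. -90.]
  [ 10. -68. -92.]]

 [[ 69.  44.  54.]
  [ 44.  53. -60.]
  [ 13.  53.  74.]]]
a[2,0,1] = 44.0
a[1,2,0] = 10.0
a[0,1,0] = -15.0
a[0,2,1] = -55.0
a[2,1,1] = 53.0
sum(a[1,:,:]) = -90.0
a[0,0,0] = 28.0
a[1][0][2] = -88.0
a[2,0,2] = 54.0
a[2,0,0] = 69.0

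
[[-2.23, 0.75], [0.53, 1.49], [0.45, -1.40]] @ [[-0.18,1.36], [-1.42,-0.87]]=[[-0.66, -3.69], [-2.21, -0.58], [1.91, 1.83]]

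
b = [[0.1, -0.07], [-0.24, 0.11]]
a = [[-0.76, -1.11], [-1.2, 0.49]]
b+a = [[-0.66, -1.18], [-1.44, 0.6]]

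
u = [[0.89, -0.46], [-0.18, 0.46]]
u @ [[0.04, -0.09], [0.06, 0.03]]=[[0.01, -0.09],[0.02, 0.03]]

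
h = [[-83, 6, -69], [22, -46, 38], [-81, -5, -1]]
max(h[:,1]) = 6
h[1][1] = -46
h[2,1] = -5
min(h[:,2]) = -69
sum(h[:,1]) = -45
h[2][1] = -5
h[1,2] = 38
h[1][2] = 38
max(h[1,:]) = 38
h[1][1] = -46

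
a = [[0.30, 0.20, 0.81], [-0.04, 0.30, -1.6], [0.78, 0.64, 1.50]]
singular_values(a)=[2.45, 0.84, 0.0]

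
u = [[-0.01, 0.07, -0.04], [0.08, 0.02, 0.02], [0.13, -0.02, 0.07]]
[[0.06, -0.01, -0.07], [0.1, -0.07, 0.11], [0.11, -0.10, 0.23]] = u@[[1.24,-0.93,1.24], [0.69,-0.16,-0.27], [-0.5,0.21,0.94]]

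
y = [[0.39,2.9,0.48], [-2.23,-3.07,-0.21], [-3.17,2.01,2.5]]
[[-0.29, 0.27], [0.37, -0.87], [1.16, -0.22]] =y@[[0.09, 0.39], [-0.24, -0.03], [0.77, 0.43]]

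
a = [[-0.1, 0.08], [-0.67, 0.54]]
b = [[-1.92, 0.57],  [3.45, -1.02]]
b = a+[[-1.82, 0.49], [4.12, -1.56]]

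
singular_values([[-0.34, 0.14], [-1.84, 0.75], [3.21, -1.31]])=[4.01, 0.0]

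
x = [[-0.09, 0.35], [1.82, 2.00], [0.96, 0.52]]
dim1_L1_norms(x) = [0.44, 3.82, 1.48]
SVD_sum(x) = [[0.13, 0.13], [1.89, 1.93], [0.73, 0.74]] + [[-0.22, 0.22], [-0.07, 0.07], [0.23, -0.22]]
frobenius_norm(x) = 2.94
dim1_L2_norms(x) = [0.36, 2.7, 1.09]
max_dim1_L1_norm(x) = 3.82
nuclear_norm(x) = 3.36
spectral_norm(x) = 2.90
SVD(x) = [[0.06, -0.68], [0.93, -0.22], [0.36, 0.70]] @ diag([2.902738698932595, 0.4572833319935286]) @ [[0.70, 0.71], [0.71, -0.7]]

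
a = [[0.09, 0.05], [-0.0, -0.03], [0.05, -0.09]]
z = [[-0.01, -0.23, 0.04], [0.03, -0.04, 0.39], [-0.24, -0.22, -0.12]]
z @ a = [[0.00,  0.00], [0.02,  -0.03], [-0.03,  0.01]]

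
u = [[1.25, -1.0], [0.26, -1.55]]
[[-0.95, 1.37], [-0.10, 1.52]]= u@[[-0.82, 0.36], [-0.07, -0.92]]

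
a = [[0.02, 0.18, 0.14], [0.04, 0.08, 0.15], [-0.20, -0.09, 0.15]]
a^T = [[0.02, 0.04, -0.2], [0.18, 0.08, -0.09], [0.14, 0.15, 0.15]]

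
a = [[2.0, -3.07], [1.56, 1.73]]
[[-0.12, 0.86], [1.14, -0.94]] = a @[[0.4, -0.17], [0.30, -0.39]]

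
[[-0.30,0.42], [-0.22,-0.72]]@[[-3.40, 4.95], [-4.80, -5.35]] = [[-1.0,-3.73],  [4.20,2.76]]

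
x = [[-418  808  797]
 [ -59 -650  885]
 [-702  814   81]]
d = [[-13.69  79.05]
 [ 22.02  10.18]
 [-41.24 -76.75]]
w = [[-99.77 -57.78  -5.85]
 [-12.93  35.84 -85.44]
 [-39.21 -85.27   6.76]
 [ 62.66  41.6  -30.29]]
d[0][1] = 79.05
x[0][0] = -418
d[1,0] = 22.02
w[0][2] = -5.85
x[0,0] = -418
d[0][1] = 79.05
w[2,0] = -39.21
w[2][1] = -85.27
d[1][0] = 22.02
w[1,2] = -85.44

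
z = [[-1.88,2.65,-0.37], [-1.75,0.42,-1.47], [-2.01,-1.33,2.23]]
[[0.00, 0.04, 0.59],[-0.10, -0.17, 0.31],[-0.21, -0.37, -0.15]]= z @ [[0.07, 0.12, -0.09], [0.05, 0.1, 0.15], [-0.0, -0.0, -0.06]]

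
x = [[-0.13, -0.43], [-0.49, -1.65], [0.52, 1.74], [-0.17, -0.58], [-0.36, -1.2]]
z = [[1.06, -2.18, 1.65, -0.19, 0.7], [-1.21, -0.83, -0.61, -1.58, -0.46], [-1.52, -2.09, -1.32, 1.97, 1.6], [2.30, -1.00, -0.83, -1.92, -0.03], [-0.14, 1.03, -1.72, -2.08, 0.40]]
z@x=[[1.57, 5.28], [0.68, 2.3], [-0.38, -1.26], [0.1, 0.37], [-1.17, -3.91]]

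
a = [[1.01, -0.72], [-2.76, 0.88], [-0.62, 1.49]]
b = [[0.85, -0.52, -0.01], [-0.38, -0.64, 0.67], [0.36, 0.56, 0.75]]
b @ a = [[2.3,-1.08],[0.97,0.71],[-1.65,1.35]]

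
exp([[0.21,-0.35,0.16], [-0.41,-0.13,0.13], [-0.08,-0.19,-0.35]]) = [[1.31, -0.39, 0.13], [-0.44, 0.94, 0.07], [-0.04, -0.14, 0.69]]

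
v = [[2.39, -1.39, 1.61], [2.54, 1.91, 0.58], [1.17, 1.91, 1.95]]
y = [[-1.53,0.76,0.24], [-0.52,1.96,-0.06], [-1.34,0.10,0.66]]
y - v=[[-3.92, 2.15, -1.37], [-3.06, 0.05, -0.64], [-2.51, -1.81, -1.29]]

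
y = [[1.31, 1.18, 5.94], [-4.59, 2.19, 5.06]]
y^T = [[1.31,-4.59], [1.18,2.19], [5.94,5.06]]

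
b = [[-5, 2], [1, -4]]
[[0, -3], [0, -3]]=b@[[0, 1], [0, 1]]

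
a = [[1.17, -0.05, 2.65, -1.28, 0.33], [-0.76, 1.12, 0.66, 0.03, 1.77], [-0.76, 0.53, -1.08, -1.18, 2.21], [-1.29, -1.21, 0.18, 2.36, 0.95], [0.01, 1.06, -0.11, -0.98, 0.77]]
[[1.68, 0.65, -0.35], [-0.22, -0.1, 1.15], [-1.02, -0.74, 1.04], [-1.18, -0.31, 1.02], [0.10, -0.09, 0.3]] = a @ [[0.35, -0.14, -0.4], [0.18, 0.09, 0.11], [0.44, 0.31, 0.05], [-0.15, -0.07, 0.11], [-0.25, -0.29, 0.39]]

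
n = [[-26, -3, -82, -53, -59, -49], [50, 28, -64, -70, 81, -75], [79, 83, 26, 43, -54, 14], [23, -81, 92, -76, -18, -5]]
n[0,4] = -59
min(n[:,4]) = -59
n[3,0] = 23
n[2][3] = 43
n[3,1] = -81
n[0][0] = -26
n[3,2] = 92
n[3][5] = -5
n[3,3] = -76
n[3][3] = -76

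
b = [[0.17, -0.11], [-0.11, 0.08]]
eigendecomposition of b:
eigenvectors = [[0.83,0.56], [-0.56,0.83]]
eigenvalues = [0.24, 0.01]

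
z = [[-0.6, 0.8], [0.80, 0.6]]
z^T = [[-0.60, 0.8], [0.8, 0.60]]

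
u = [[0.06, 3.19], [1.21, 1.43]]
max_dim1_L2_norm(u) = 3.19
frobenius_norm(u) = 3.70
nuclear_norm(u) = 4.61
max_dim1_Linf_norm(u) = 3.19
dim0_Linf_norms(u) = [1.21, 3.19]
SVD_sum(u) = [[0.54,3.11], [0.28,1.59]] + [[-0.48, 0.08], [0.93, -0.16]]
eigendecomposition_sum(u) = [[-0.89, 1.02],[0.39, -0.45]] + [[0.95, 2.17],[0.82, 1.88]]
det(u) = -3.77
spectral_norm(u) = 3.54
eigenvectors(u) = [[-0.92, -0.76], [0.4, -0.66]]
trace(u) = 1.49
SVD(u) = [[-0.89, -0.46], [-0.46, 0.89]] @ diag([3.543177171751597, 1.0651739433436922]) @ [[-0.17, -0.99], [0.99, -0.17]]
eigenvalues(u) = [-1.34, 2.83]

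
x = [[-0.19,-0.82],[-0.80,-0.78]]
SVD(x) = [[-0.58,-0.81],[-0.81,0.58]] @ diag([1.3471500643073402, 0.37694390064932676]) @ [[0.57, 0.83], [-0.83, 0.57]]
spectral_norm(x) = 1.35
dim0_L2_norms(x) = [0.82, 1.13]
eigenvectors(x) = [[0.82, 0.58], [-0.57, 0.82]]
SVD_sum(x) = [[-0.44, -0.65], [-0.62, -0.9]] + [[0.25, -0.17], [-0.18, 0.12]]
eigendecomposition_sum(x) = [[0.25,-0.18], [-0.17,0.12]] + [[-0.44, -0.64], [-0.63, -0.9]]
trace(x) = -0.97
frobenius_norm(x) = 1.40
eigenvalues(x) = [0.38, -1.35]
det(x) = -0.51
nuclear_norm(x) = 1.72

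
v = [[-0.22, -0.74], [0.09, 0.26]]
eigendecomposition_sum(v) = [[-0.11+0.07j,-0.37+0.08j], [(0.05-0.01j),0.13+0.02j]] + [[(-0.11-0.07j),  (-0.37-0.08j)], [0.05+0.01j,  (0.13-0.02j)]]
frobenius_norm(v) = 0.82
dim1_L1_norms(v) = [0.96, 0.35]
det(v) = 0.01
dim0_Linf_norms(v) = [0.22, 0.74]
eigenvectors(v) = [[0.94+0.00j, (0.94-0j)], [-0.31-0.12j, -0.31+0.12j]]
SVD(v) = [[-0.94, 0.34],  [0.34, 0.94]] @ diag([0.8194927866711597, 0.01147050975052931]) @ [[0.29, 0.96], [0.96, -0.29]]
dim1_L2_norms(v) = [0.77, 0.28]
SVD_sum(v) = [[-0.22, -0.74], [0.08, 0.26]] + [[0.00, -0.00],[0.01, -0.0]]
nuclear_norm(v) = 0.83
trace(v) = 0.04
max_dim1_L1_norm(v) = 0.96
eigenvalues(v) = [(0.02+0.09j), (0.02-0.09j)]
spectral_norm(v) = 0.82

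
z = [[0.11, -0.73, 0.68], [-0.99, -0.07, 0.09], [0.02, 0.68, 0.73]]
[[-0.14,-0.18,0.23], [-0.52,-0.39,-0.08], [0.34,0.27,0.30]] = z@[[0.51,0.37,0.11], [0.37,0.34,0.04], [0.11,0.04,0.37]]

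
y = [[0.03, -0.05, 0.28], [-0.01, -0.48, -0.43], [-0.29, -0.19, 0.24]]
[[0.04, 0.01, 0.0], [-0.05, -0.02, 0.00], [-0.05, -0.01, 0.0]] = y@[[0.24, 0.08, 0.0],[0.01, 0.0, 0.00],[0.11, 0.04, 0.00]]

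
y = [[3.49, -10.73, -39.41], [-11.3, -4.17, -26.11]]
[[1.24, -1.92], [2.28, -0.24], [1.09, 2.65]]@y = [[26.02, -5.30, 1.26], [10.67, -23.46, -83.59], [-26.14, -22.75, -112.15]]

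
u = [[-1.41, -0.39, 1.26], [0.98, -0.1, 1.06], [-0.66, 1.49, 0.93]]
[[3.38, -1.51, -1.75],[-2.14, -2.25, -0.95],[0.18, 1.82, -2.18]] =u@ [[-2.21, -0.64, 0.3], [-0.83, 1.79, -0.56], [-0.05, -1.36, -1.23]]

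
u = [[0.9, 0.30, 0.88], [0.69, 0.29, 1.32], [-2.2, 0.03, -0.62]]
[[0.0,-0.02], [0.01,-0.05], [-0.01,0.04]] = u @ [[0.00, -0.00], [-0.02, 0.11], [0.01, -0.06]]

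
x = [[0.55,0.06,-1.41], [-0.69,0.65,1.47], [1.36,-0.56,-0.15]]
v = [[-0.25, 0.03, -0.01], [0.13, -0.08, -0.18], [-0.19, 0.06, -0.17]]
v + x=[[0.3,0.09,-1.42], [-0.56,0.57,1.29], [1.17,-0.5,-0.32]]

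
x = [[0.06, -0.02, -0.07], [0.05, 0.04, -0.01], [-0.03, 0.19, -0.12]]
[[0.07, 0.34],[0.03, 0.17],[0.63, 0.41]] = x @[[-1.12,2.25], [1.62,0.56], [-2.41,-3.09]]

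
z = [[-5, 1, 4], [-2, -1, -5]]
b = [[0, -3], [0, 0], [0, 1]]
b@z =[[6, 3, 15], [0, 0, 0], [-2, -1, -5]]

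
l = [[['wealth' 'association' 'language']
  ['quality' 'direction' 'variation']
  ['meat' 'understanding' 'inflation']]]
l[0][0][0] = 'wealth'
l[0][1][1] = 'direction'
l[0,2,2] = 'inflation'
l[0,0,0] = 'wealth'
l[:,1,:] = [['quality', 'direction', 'variation']]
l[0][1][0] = 'quality'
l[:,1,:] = [['quality', 'direction', 'variation']]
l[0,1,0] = 'quality'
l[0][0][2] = 'language'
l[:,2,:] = [['meat', 'understanding', 'inflation']]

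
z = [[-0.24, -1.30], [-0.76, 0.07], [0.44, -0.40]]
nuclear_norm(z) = 2.27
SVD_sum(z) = [[-0.11,-1.31], [0.0,0.01], [-0.03,-0.36]] + [[-0.13, 0.01],[-0.76, 0.06],[0.47, -0.04]]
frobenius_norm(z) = 1.64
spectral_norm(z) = 1.36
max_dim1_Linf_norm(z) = 1.3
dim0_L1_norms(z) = [1.44, 1.77]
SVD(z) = [[0.96,  0.15], [-0.01,  0.84], [0.27,  -0.52]] @ diag([1.3643820965039826, 0.9067312141640416]) @ [[-0.08,-1.0],[-1.00,0.08]]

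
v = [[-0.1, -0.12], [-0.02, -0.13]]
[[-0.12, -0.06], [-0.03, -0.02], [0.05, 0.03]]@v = [[0.01, 0.02], [0.00, 0.01], [-0.01, -0.01]]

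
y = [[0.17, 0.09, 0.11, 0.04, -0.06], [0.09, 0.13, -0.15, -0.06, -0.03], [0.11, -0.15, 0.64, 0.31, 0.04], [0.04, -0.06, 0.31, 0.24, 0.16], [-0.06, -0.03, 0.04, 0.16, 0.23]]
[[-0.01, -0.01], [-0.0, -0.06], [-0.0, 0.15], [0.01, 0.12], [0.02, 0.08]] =y@[[-0.05, -0.34], [0.05, 0.32], [-0.00, 0.48], [0.03, -0.27], [0.05, 0.4]]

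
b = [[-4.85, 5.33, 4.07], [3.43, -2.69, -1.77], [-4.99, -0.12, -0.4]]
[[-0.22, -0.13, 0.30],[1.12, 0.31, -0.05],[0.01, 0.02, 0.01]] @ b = [[-0.88, -0.86, -0.79], [-4.12, 5.14, 4.03], [-0.03, -0.00, 0.00]]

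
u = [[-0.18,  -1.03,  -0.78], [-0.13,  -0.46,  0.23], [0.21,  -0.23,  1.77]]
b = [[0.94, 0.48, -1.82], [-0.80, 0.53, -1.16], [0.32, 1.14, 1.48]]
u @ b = [[0.41, -1.52, 0.37],  [0.32, -0.04, 1.11],  [0.95, 2.0, 2.5]]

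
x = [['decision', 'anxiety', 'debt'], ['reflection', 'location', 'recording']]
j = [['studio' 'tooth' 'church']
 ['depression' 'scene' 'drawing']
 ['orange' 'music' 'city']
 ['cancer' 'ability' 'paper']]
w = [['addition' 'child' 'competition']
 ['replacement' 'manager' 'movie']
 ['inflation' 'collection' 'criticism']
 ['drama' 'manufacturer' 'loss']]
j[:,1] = ['tooth', 'scene', 'music', 'ability']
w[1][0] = 'replacement'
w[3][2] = 'loss'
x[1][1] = 'location'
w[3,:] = ['drama', 'manufacturer', 'loss']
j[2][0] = 'orange'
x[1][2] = 'recording'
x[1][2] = 'recording'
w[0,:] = ['addition', 'child', 'competition']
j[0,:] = ['studio', 'tooth', 'church']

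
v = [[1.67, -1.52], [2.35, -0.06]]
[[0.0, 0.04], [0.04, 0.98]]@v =[[0.09, -0.00],[2.37, -0.12]]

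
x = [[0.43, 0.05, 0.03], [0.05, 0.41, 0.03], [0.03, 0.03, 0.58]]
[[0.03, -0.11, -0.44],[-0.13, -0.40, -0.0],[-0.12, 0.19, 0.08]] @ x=[[-0.01, -0.06, -0.26], [-0.08, -0.17, -0.02], [-0.04, 0.07, 0.05]]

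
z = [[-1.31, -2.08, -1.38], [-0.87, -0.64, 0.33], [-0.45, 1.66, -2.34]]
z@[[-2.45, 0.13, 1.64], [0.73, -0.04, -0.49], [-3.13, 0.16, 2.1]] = [[6.01, -0.31, -4.03],[0.63, -0.03, -0.42],[9.64, -0.5, -6.47]]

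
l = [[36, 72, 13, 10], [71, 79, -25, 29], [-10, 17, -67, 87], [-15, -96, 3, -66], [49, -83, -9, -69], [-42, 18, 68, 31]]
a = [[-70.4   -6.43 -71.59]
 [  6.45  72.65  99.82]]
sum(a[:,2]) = 28.22999999999999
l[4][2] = -9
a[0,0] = -70.4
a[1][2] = 99.82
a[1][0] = 6.45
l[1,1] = 79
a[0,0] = -70.4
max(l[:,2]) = 68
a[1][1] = 72.65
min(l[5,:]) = -42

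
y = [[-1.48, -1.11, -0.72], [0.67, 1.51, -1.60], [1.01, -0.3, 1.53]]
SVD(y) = [[0.00, 0.82, 0.57], [-0.83, -0.32, 0.46], [0.56, -0.48, 0.68]] @ diag([2.6032045954202343, 2.418686860310155, 0.2327653456723617]) @ [[0.00, -0.55, 0.84], [-0.79, -0.52, -0.34], [0.61, -0.66, -0.43]]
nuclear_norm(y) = 5.25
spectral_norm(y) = 2.60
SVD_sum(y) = [[0.0,-0.00,0.00], [-0.00,1.18,-1.81], [0.00,-0.79,1.21]] + [[-1.56, -1.02, -0.66], [0.61, 0.4, 0.26], [0.91, 0.6, 0.39]] + [[0.08, -0.09, -0.06], [0.07, -0.07, -0.05], [0.10, -0.10, -0.07]]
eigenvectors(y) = [[-0.71+0.00j, -0.71-0.00j, 0.15+0.00j], [0.46+0.32j, 0.46-0.32j, (-0.85+0j)], [0.38+0.19j, (0.38-0.19j), 0.50+0.00j]]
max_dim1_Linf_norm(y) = 1.6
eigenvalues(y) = [(-0.39+0.69j), (-0.39-0.69j), (2.34+0j)]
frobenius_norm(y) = 3.56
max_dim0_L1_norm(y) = 3.85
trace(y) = 1.56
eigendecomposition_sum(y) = [[(-0.77+0.01j), (-0.45-0.22j), (-0.53-0.37j)], [(0.49+0.34j), (0.19+0.34j), 0.17+0.48j], [0.41+0.20j, (0.18+0.23j), 0.19+0.34j]] + [[(-0.77-0.01j), -0.45+0.22j, (-0.53+0.37j)],[(0.49-0.34j), 0.19-0.34j, (0.17-0.48j)],[(0.41-0.2j), (0.18-0.23j), 0.19-0.34j]] + [[0.06-0.00j, (-0.2+0j), (0.35+0j)], [-0.32+0.00j, 1.13-0.00j, (-1.95-0j)], [0.19-0.00j, (-0.67+0j), (1.16+0j)]]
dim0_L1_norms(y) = [3.16, 2.92, 3.85]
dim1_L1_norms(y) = [3.31, 3.78, 2.84]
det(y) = 1.47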